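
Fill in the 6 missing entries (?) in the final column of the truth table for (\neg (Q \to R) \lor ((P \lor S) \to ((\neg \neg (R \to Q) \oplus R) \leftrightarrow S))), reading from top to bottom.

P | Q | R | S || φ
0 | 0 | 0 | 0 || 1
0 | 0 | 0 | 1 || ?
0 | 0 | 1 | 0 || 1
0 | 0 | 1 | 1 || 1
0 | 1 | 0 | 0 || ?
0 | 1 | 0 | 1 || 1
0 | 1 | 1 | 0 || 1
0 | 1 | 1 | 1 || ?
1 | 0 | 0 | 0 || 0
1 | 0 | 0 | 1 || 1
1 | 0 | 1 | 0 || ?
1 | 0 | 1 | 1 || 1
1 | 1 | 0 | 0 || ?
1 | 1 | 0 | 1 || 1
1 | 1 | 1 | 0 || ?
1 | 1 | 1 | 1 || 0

1, 1, 0, 0, 1, 1

Row P=0, Q=0, R=0, S=1: \neg (Q \to R) = 0, ((P \lor S) \to ((\neg \neg (R \to Q) \oplus R) \leftrightarrow S)) = 1, so the formula = 1.
Row P=0, Q=1, R=0, S=0: \neg (Q \to R) = 1, ((P \lor S) \to ((\neg \neg (R \to Q) \oplus R) \leftrightarrow S)) = 1, so the formula = 1.
Row P=0, Q=1, R=1, S=1: \neg (Q \to R) = 0, ((P \lor S) \to ((\neg \neg (R \to Q) \oplus R) \leftrightarrow S)) = 0, so the formula = 0.
Row P=1, Q=0, R=1, S=0: \neg (Q \to R) = 0, ((P \lor S) \to ((\neg \neg (R \to Q) \oplus R) \leftrightarrow S)) = 0, so the formula = 0.
Row P=1, Q=1, R=0, S=0: \neg (Q \to R) = 1, ((P \lor S) \to ((\neg \neg (R \to Q) \oplus R) \leftrightarrow S)) = 0, so the formula = 1.
Row P=1, Q=1, R=1, S=0: \neg (Q \to R) = 0, ((P \lor S) \to ((\neg \neg (R \to Q) \oplus R) \leftrightarrow S)) = 1, so the formula = 1.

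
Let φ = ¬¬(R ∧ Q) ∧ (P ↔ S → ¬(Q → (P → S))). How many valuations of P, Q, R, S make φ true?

2

P  Q  R  S  |  (R ∧ Q)  ¬(R ∧ Q)  ¬¬(R ∧ Q)  (P → S)  (Q → (P → S))  ¬(Q → (P → S))  (S → ¬(Q → (P → S)))  (P ↔ (S → ¬(Q → (P → S))))  φ
F  F  F  F  |     F        T          F         T           T              F                  T                        F               F
F  F  F  T  |     F        T          F         T           T              F                  F                        T               F
F  F  T  F  |     F        T          F         T           T              F                  T                        F               F
F  F  T  T  |     F        T          F         T           T              F                  F                        T               F
F  T  F  F  |     F        T          F         T           T              F                  T                        F               F
F  T  F  T  |     F        T          F         T           T              F                  F                        T               F
F  T  T  F  |     T        F          T         T           T              F                  T                        F               F
F  T  T  T  |     T        F          T         T           T              F                  F                        T               T
T  F  F  F  |     F        T          F         F           T              F                  T                        T               F
T  F  F  T  |     F        T          F         T           T              F                  F                        F               F
T  F  T  F  |     F        T          F         F           T              F                  T                        T               F
T  F  T  T  |     F        T          F         T           T              F                  F                        F               F
T  T  F  F  |     F        T          F         F           F              T                  T                        T               F
T  T  F  T  |     F        T          F         T           T              F                  F                        F               F
T  T  T  F  |     T        F          T         F           F              T                  T                        T               T
T  T  T  T  |     T        F          T         T           T              F                  F                        F               F
The formula is true on 2 of the 16 rows.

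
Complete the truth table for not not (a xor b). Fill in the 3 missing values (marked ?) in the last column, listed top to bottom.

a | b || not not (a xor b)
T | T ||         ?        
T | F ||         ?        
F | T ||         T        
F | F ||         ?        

Row a=T, b=T: (a xor b) = F, not (a xor b) = T, so not not (a xor b) = F.
Row a=T, b=F: (a xor b) = T, not (a xor b) = F, so not not (a xor b) = T.
Row a=F, b=F: (a xor b) = F, not (a xor b) = T, so not not (a xor b) = F.

F, T, F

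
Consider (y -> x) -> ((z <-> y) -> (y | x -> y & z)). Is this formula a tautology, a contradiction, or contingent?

x  y  z     (y -> x)  (z <-> y)  (y | x)  (y & z)  ((y | x) -> (y & z))  φ
T  T  T        T          T         T        T              T            T
T  T  F        T          F         T        F              F            T
T  F  T        T          F         T        F              F            T
T  F  F        T          T         T        F              F            F
F  T  T        F          T         T        T              T            T
F  T  F        F          F         T        F              F            T
F  F  T        T          F         F        F              T            T
F  F  F        T          T         F        F              T            T
7 of 8 rows are T, so the formula is contingent.

contingent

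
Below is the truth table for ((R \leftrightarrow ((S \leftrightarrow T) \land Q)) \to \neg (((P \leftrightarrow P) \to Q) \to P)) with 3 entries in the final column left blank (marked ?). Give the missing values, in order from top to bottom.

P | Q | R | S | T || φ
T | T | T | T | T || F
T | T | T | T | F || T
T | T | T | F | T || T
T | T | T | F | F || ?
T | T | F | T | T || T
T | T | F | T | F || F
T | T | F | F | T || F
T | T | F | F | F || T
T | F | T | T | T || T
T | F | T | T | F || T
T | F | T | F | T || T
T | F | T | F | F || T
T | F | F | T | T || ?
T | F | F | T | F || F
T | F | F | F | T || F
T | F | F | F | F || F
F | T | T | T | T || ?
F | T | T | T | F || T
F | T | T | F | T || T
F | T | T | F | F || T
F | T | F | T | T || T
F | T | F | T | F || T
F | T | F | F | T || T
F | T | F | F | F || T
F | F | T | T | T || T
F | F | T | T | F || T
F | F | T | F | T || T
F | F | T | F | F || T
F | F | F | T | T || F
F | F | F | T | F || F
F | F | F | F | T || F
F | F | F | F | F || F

Row P=T, Q=T, R=T, S=F, T=F: (R \leftrightarrow ((S \leftrightarrow T) \land Q)) = T, \neg (((P \leftrightarrow P) \to Q) \to P) = F, so the formula = F.
Row P=T, Q=F, R=F, S=T, T=T: (R \leftrightarrow ((S \leftrightarrow T) \land Q)) = T, \neg (((P \leftrightarrow P) \to Q) \to P) = F, so the formula = F.
Row P=F, Q=T, R=T, S=T, T=T: (R \leftrightarrow ((S \leftrightarrow T) \land Q)) = T, \neg (((P \leftrightarrow P) \to Q) \to P) = T, so the formula = T.

F, F, T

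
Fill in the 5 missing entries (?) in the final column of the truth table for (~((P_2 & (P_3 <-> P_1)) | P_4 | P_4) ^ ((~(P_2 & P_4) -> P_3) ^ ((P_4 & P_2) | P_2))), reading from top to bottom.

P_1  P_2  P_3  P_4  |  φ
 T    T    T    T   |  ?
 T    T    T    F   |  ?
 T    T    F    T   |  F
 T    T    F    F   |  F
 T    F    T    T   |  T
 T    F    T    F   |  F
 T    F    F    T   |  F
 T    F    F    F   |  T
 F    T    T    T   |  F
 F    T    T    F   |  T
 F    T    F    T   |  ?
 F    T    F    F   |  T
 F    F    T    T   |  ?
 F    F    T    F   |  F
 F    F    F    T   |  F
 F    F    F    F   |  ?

Row P_1=T, P_2=T, P_3=T, P_4=T: ~((P_2 & (P_3 <-> P_1)) | P_4 | P_4) = F, ((~(P_2 & P_4) -> P_3) ^ ((P_4 & P_2) | P_2)) = F, so the formula = F.
Row P_1=T, P_2=T, P_3=T, P_4=F: ~((P_2 & (P_3 <-> P_1)) | P_4 | P_4) = F, ((~(P_2 & P_4) -> P_3) ^ ((P_4 & P_2) | P_2)) = F, so the formula = F.
Row P_1=F, P_2=T, P_3=F, P_4=T: ~((P_2 & (P_3 <-> P_1)) | P_4 | P_4) = F, ((~(P_2 & P_4) -> P_3) ^ ((P_4 & P_2) | P_2)) = F, so the formula = F.
Row P_1=F, P_2=F, P_3=T, P_4=T: ~((P_2 & (P_3 <-> P_1)) | P_4 | P_4) = F, ((~(P_2 & P_4) -> P_3) ^ ((P_4 & P_2) | P_2)) = T, so the formula = T.
Row P_1=F, P_2=F, P_3=F, P_4=F: ~((P_2 & (P_3 <-> P_1)) | P_4 | P_4) = T, ((~(P_2 & P_4) -> P_3) ^ ((P_4 & P_2) | P_2)) = F, so the formula = T.

F, F, F, T, T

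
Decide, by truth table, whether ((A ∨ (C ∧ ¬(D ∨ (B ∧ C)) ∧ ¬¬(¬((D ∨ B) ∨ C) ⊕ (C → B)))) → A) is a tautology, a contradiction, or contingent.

A | B | C | D || (B ∧ C) | (D ∨ (B ∧ C)) | ¬(D ∨ (B ∧ C)) | (D ∨ B) | ((D ∨ B) ∨ C) | ¬((D ∨ B) ∨ C) | (C → B) | (¬((D ∨ B) ∨ C) ⊕ (C → B)) | ¬(¬((D ∨ B) ∨ C) ⊕ (C → B)) | ¬¬(¬((D ∨ B) ∨ C) ⊕ (C → B)) | φ
1 | 1 | 1 | 1 ||    1    |       1       |       0        |    1    |       1       |       0        |    1    |             1              |              0              |              1               | 1
1 | 1 | 1 | 0 ||    1    |       1       |       0        |    1    |       1       |       0        |    1    |             1              |              0              |              1               | 1
1 | 1 | 0 | 1 ||    0    |       1       |       0        |    1    |       1       |       0        |    1    |             1              |              0              |              1               | 1
1 | 1 | 0 | 0 ||    0    |       0       |       1        |    1    |       1       |       0        |    1    |             1              |              0              |              1               | 1
1 | 0 | 1 | 1 ||    0    |       1       |       0        |    1    |       1       |       0        |    0    |             0              |              1              |              0               | 1
1 | 0 | 1 | 0 ||    0    |       0       |       1        |    0    |       1       |       0        |    0    |             0              |              1              |              0               | 1
1 | 0 | 0 | 1 ||    0    |       1       |       0        |    1    |       1       |       0        |    1    |             1              |              0              |              1               | 1
1 | 0 | 0 | 0 ||    0    |       0       |       1        |    0    |       0       |       1        |    1    |             0              |              1              |              0               | 1
0 | 1 | 1 | 1 ||    1    |       1       |       0        |    1    |       1       |       0        |    1    |             1              |              0              |              1               | 1
0 | 1 | 1 | 0 ||    1    |       1       |       0        |    1    |       1       |       0        |    1    |             1              |              0              |              1               | 1
0 | 1 | 0 | 1 ||    0    |       1       |       0        |    1    |       1       |       0        |    1    |             1              |              0              |              1               | 1
0 | 1 | 0 | 0 ||    0    |       0       |       1        |    1    |       1       |       0        |    1    |             1              |              0              |              1               | 1
0 | 0 | 1 | 1 ||    0    |       1       |       0        |    1    |       1       |       0        |    0    |             0              |              1              |              0               | 1
0 | 0 | 1 | 0 ||    0    |       0       |       1        |    0    |       1       |       0        |    0    |             0              |              1              |              0               | 1
0 | 0 | 0 | 1 ||    0    |       1       |       0        |    1    |       1       |       0        |    1    |             1              |              0              |              1               | 1
0 | 0 | 0 | 0 ||    0    |       0       |       1        |    0    |       0       |       1        |    1    |             0              |              1              |              0               | 1
Every row is 1, so the formula is a tautology.

tautology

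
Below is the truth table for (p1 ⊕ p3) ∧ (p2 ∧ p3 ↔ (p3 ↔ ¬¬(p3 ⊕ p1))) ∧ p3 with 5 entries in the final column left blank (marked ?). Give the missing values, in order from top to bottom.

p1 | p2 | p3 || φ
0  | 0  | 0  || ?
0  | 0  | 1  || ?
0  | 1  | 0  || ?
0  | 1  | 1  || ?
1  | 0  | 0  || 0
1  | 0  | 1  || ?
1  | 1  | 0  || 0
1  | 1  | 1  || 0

Row p1=0, p2=0, p3=0: (p1 ⊕ p3) = 0, (p2 ∧ p3 ↔ (p3 ↔ ¬¬(p3 ⊕ p1))) = 0, so the formula = 0.
Row p1=0, p2=0, p3=1: (p1 ⊕ p3) = 1, (p2 ∧ p3 ↔ (p3 ↔ ¬¬(p3 ⊕ p1))) = 0, so the formula = 0.
Row p1=0, p2=1, p3=0: (p1 ⊕ p3) = 0, (p2 ∧ p3 ↔ (p3 ↔ ¬¬(p3 ⊕ p1))) = 0, so the formula = 0.
Row p1=0, p2=1, p3=1: (p1 ⊕ p3) = 1, (p2 ∧ p3 ↔ (p3 ↔ ¬¬(p3 ⊕ p1))) = 1, so the formula = 1.
Row p1=1, p2=0, p3=1: (p1 ⊕ p3) = 0, (p2 ∧ p3 ↔ (p3 ↔ ¬¬(p3 ⊕ p1))) = 1, so the formula = 0.

0, 0, 0, 1, 0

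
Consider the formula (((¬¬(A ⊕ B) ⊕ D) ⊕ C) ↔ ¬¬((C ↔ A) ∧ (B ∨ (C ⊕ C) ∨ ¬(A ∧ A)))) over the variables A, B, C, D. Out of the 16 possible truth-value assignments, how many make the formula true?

8

A | B | C | D | φ
- | - | - | - | -
0 | 0 | 0 | 0 | 0
0 | 0 | 0 | 1 | 1
0 | 0 | 1 | 0 | 0
0 | 0 | 1 | 1 | 1
0 | 1 | 0 | 0 | 1
0 | 1 | 0 | 1 | 0
0 | 1 | 1 | 0 | 1
0 | 1 | 1 | 1 | 0
1 | 0 | 0 | 0 | 0
1 | 0 | 0 | 1 | 1
1 | 0 | 1 | 0 | 1
1 | 0 | 1 | 1 | 0
1 | 1 | 0 | 0 | 1
1 | 1 | 0 | 1 | 0
1 | 1 | 1 | 0 | 1
1 | 1 | 1 | 1 | 0
The formula is true on 8 of the 16 rows.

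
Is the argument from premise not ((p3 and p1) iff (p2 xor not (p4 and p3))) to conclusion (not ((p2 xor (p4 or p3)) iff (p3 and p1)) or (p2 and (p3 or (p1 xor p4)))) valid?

p1  p2  p3  p4  |  φ  ψ
T   T   T   T   |  F  T
T   T   T   F   |  T  T
T   T   F   T   |  F  F
T   T   F   F   |  F  T
T   F   T   T   |  T  F
T   F   T   F   |  F  F
T   F   F   T   |  T  T
T   F   F   F   |  T  F
F   T   T   T   |  T  T
F   T   T   F   |  F  T
F   T   F   T   |  F  T
F   T   F   F   |  F  T
F   F   T   T   |  F  T
F   F   T   F   |  T  T
F   F   F   T   |  T  T
F   F   F   F   |  T  F
At p1=T, p2=F, p3=T, p4=T we have φ true but ψ false, so φ does not entail ψ.

no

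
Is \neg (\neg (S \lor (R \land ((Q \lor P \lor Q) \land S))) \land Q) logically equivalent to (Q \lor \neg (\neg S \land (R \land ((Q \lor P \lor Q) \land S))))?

P  Q  R  S  |  φ  ψ
T  T  T  T  |  T  T
T  T  T  F  |  F  T
T  T  F  T  |  T  T
T  T  F  F  |  F  T
T  F  T  T  |  T  T
T  F  T  F  |  T  T
T  F  F  T  |  T  T
T  F  F  F  |  T  T
F  T  T  T  |  T  T
F  T  T  F  |  F  T
F  T  F  T  |  T  T
F  T  F  F  |  F  T
F  F  T  T  |  T  T
F  F  T  F  |  T  T
F  F  F  T  |  T  T
F  F  F  F  |  T  T
The columns differ at P=T, Q=T, R=T, S=F (φ=F, ψ=T), so they are not equivalent.

not equivalent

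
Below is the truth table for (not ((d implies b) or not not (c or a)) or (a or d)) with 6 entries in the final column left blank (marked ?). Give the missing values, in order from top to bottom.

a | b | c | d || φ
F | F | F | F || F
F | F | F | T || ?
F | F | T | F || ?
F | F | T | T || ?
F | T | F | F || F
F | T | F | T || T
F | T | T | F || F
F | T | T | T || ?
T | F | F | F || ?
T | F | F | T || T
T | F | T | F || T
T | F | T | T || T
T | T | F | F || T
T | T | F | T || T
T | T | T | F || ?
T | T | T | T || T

Row a=F, b=F, c=F, d=T: not ((d implies b) or not not (c or a)) = T, (a or d) = T, so the formula = T.
Row a=F, b=F, c=T, d=F: not ((d implies b) or not not (c or a)) = F, (a or d) = F, so the formula = F.
Row a=F, b=F, c=T, d=T: not ((d implies b) or not not (c or a)) = F, (a or d) = T, so the formula = T.
Row a=F, b=T, c=T, d=T: not ((d implies b) or not not (c or a)) = F, (a or d) = T, so the formula = T.
Row a=T, b=F, c=F, d=F: not ((d implies b) or not not (c or a)) = F, (a or d) = T, so the formula = T.
Row a=T, b=T, c=T, d=F: not ((d implies b) or not not (c or a)) = F, (a or d) = T, so the formula = T.

T, F, T, T, T, T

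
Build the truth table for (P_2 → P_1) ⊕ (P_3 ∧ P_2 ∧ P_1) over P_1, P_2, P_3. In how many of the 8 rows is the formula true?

P_1 | P_2 | P_3 || φ
 T  |  T  |  T  || F
 T  |  T  |  F  || T
 T  |  F  |  T  || T
 T  |  F  |  F  || T
 F  |  T  |  T  || F
 F  |  T  |  F  || F
 F  |  F  |  T  || T
 F  |  F  |  F  || T
The formula is true on 5 of the 8 rows.

5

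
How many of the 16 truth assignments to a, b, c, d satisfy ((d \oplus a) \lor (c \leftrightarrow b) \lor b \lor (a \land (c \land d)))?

  a   |   b   |   c   |   d   | (d \oplus a) | (c \leftrightarrow b) | (c \land d) | (a \land (c \land d)) |   φ  
----- | ----- | ----- | ----- | ------------ | --------------------- | ----------- | --------------------- | -----
False | False | False | False |    False     |          True         |    False    |         False         |  True
False | False | False |  True |     True     |          True         |    False    |         False         |  True
False | False |  True | False |    False     |         False         |    False    |         False         | False
False | False |  True |  True |     True     |         False         |     True    |         False         |  True
False |  True | False | False |    False     |         False         |    False    |         False         |  True
False |  True | False |  True |     True     |         False         |    False    |         False         |  True
False |  True |  True | False |    False     |          True         |    False    |         False         |  True
False |  True |  True |  True |     True     |          True         |     True    |         False         |  True
 True | False | False | False |     True     |          True         |    False    |         False         |  True
 True | False | False |  True |    False     |          True         |    False    |         False         |  True
 True | False |  True | False |     True     |         False         |    False    |         False         |  True
 True | False |  True |  True |    False     |         False         |     True    |          True         |  True
 True |  True | False | False |     True     |         False         |    False    |         False         |  True
 True |  True | False |  True |    False     |         False         |    False    |         False         |  True
 True |  True |  True | False |     True     |          True         |    False    |         False         |  True
 True |  True |  True |  True |    False     |          True         |     True    |          True         |  True
The formula is true on 15 of the 16 rows.

15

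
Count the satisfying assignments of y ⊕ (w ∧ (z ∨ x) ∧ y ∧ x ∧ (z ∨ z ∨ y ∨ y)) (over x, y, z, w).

6

x | y | z | w | (z ∨ x) | (y ∧ x) | (w ∧ (z ∨ x) ∧ (y ∧ x)) | (z ∨ z ∨ y ∨ y) | φ
- | - | - | - | ------- | ------- | ----------------------- | --------------- | -
T | T | T | T |    T    |    T    |            T            |        T        | F
T | T | T | F |    T    |    T    |            F            |        T        | T
T | T | F | T |    T    |    T    |            T            |        T        | F
T | T | F | F |    T    |    T    |            F            |        T        | T
T | F | T | T |    T    |    F    |            F            |        T        | F
T | F | T | F |    T    |    F    |            F            |        T        | F
T | F | F | T |    T    |    F    |            F            |        F        | F
T | F | F | F |    T    |    F    |            F            |        F        | F
F | T | T | T |    T    |    F    |            F            |        T        | T
F | T | T | F |    T    |    F    |            F            |        T        | T
F | T | F | T |    F    |    F    |            F            |        T        | T
F | T | F | F |    F    |    F    |            F            |        T        | T
F | F | T | T |    T    |    F    |            F            |        T        | F
F | F | T | F |    T    |    F    |            F            |        T        | F
F | F | F | T |    F    |    F    |            F            |        F        | F
F | F | F | F |    F    |    F    |            F            |        F        | F
The formula is true on 6 of the 16 rows.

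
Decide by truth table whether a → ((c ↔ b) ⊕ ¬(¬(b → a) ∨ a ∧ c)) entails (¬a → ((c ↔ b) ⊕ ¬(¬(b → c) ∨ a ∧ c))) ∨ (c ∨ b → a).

no

  a   |   b   |   c   ||   φ   |   ψ  
 True |  True |  True ||  True |  True
 True |  True | False ||  True |  True
 True | False |  True || False |  True
 True | False | False || False |  True
False |  True |  True ||  True | False
False |  True | False ||  True | False
False | False |  True ||  True |  True
False | False | False ||  True |  True
At a=False, b=True, c=True we have φ true but ψ false, so φ does not entail ψ.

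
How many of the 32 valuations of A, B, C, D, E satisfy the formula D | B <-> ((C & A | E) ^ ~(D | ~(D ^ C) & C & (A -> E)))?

18

A  B  C  D  E  |  φ
T  T  T  T  T  |  T
T  T  T  T  F  |  T
T  T  T  F  T  |  F
T  T  T  F  F  |  F
T  T  F  T  T  |  T
T  T  F  T  F  |  F
T  T  F  F  T  |  F
T  T  F  F  F  |  T
T  F  T  T  T  |  T
T  F  T  T  F  |  T
T  F  T  F  T  |  T
T  F  T  F  F  |  T
T  F  F  T  T  |  T
T  F  F  T  F  |  F
T  F  F  F  T  |  T
T  F  F  F  F  |  F
F  T  T  T  T  |  T
F  T  T  T  F  |  F
F  T  T  F  T  |  F
F  T  T  F  F  |  T
F  T  F  T  T  |  T
F  T  F  T  F  |  F
F  T  F  F  T  |  F
F  T  F  F  F  |  T
F  F  T  T  T  |  T
F  F  T  T  F  |  F
F  F  T  F  T  |  T
F  F  T  F  F  |  F
F  F  F  T  T  |  T
F  F  F  T  F  |  F
F  F  F  F  T  |  T
F  F  F  F  F  |  F
The formula is true on 18 of the 32 rows.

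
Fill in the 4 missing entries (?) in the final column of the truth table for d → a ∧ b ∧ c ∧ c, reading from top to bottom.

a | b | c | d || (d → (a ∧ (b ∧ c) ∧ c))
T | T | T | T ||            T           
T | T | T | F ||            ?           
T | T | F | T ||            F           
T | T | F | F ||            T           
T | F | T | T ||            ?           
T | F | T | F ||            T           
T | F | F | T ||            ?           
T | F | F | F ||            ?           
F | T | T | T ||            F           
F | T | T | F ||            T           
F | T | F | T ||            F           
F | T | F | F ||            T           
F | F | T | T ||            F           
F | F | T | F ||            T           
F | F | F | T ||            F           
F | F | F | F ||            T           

Row a=T, b=T, c=T, d=F: (a ∧ b ∧ c ∧ c) = T, so (d → (a ∧ (b ∧ c) ∧ c)) = T.
Row a=T, b=F, c=T, d=T: (a ∧ b ∧ c ∧ c) = F, so (d → (a ∧ (b ∧ c) ∧ c)) = F.
Row a=T, b=F, c=F, d=T: (a ∧ b ∧ c ∧ c) = F, so (d → (a ∧ (b ∧ c) ∧ c)) = F.
Row a=T, b=F, c=F, d=F: (a ∧ b ∧ c ∧ c) = F, so (d → (a ∧ (b ∧ c) ∧ c)) = T.

T, F, F, T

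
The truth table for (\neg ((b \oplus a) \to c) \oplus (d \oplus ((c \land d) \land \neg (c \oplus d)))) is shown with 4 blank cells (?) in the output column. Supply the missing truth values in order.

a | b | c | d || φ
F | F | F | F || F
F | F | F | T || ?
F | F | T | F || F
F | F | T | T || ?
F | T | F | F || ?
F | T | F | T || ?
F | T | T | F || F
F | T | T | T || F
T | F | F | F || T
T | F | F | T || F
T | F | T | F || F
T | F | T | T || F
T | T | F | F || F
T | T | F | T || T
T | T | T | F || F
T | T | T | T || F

Row a=F, b=F, c=F, d=T: \neg ((b \oplus a) \to c) = F, (d \oplus ((c \land d) \land \neg (c \oplus d))) = T, so the formula = T.
Row a=F, b=F, c=T, d=T: \neg ((b \oplus a) \to c) = F, (d \oplus ((c \land d) \land \neg (c \oplus d))) = F, so the formula = F.
Row a=F, b=T, c=F, d=F: \neg ((b \oplus a) \to c) = T, (d \oplus ((c \land d) \land \neg (c \oplus d))) = F, so the formula = T.
Row a=F, b=T, c=F, d=T: \neg ((b \oplus a) \to c) = T, (d \oplus ((c \land d) \land \neg (c \oplus d))) = T, so the formula = F.

T, F, T, F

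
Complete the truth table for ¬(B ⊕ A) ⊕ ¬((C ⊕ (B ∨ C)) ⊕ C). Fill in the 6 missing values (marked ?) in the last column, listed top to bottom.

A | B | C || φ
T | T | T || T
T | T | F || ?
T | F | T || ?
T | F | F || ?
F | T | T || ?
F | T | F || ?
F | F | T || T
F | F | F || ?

T, F, T, F, F, F

Row A=T, B=T, C=F: ¬(B ⊕ A) = T, ¬((C ⊕ (B ∨ C)) ⊕ C) = F, so the formula = T.
Row A=T, B=F, C=T: ¬(B ⊕ A) = F, ¬((C ⊕ (B ∨ C)) ⊕ C) = F, so the formula = F.
Row A=T, B=F, C=F: ¬(B ⊕ A) = F, ¬((C ⊕ (B ∨ C)) ⊕ C) = T, so the formula = T.
Row A=F, B=T, C=T: ¬(B ⊕ A) = F, ¬((C ⊕ (B ∨ C)) ⊕ C) = F, so the formula = F.
Row A=F, B=T, C=F: ¬(B ⊕ A) = F, ¬((C ⊕ (B ∨ C)) ⊕ C) = F, so the formula = F.
Row A=F, B=F, C=F: ¬(B ⊕ A) = T, ¬((C ⊕ (B ∨ C)) ⊕ C) = T, so the formula = F.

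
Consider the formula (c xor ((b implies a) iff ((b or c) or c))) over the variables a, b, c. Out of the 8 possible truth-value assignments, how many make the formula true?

2

a | b | c | (b implies a) | (b or c) | ((b or c) or c) | φ
- | - | - | ------------- | -------- | --------------- | -
F | F | F |       T       |    F     |        F        | F
F | F | T |       T       |    T     |        T        | F
F | T | F |       F       |    T     |        T        | F
F | T | T |       F       |    T     |        T        | T
T | F | F |       T       |    F     |        F        | F
T | F | T |       T       |    T     |        T        | F
T | T | F |       T       |    T     |        T        | T
T | T | T |       T       |    T     |        T        | F
The formula is true on 2 of the 8 rows.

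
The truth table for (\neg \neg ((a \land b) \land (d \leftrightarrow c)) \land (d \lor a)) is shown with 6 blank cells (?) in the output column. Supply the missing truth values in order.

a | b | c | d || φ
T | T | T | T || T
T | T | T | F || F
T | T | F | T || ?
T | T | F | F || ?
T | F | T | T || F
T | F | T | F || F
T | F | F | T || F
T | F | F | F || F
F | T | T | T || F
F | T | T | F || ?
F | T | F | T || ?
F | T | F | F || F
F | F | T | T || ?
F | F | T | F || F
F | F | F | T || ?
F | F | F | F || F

F, T, F, F, F, F

Row a=T, b=T, c=F, d=T: \neg \neg ((a \land b) \land (d \leftrightarrow c)) = F, (d \lor a) = T, so the formula = F.
Row a=T, b=T, c=F, d=F: \neg \neg ((a \land b) \land (d \leftrightarrow c)) = T, (d \lor a) = T, so the formula = T.
Row a=F, b=T, c=T, d=F: \neg \neg ((a \land b) \land (d \leftrightarrow c)) = F, (d \lor a) = F, so the formula = F.
Row a=F, b=T, c=F, d=T: \neg \neg ((a \land b) \land (d \leftrightarrow c)) = F, (d \lor a) = T, so the formula = F.
Row a=F, b=F, c=T, d=T: \neg \neg ((a \land b) \land (d \leftrightarrow c)) = F, (d \lor a) = T, so the formula = F.
Row a=F, b=F, c=F, d=T: \neg \neg ((a \land b) \land (d \leftrightarrow c)) = F, (d \lor a) = T, so the formula = F.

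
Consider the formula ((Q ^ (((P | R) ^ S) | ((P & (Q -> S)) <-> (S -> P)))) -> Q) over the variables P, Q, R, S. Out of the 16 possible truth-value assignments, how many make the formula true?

9

P  Q  R  S     (P | R)  ((P | R) ^ S)  (Q -> S)  (P & (Q -> S))  (S -> P)  φ
T  T  T  T        T           F           T            T            T      T
T  T  T  F        T           T           F            F            T      T
T  T  F  T        T           F           T            T            T      T
T  T  F  F        T           T           F            F            T      T
T  F  T  T        T           F           T            T            T      F
T  F  T  F        T           T           T            T            T      F
T  F  F  T        T           F           T            T            T      F
T  F  F  F        T           T           T            T            T      F
F  T  T  T        T           F           T            F            F      T
F  T  T  F        T           T           F            F            T      T
F  T  F  T        F           T           T            F            F      T
F  T  F  F        F           F           F            F            T      T
F  F  T  T        T           F           T            F            F      F
F  F  T  F        T           T           T            F            T      F
F  F  F  T        F           T           T            F            F      F
F  F  F  F        F           F           T            F            T      T
The formula is true on 9 of the 16 rows.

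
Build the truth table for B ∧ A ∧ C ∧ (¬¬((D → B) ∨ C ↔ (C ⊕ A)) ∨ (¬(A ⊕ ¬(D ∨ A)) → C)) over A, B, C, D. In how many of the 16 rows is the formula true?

2

A | B | C | D | (B ∧ A ∧ C) | (D → B) | ((D → B) ∨ C) | (C ⊕ A) | (((D → B) ∨ C) ↔ (C ⊕ A)) | ¬(((D → B) ∨ C) ↔ (C ⊕ A)) | ¬¬(((D → B) ∨ C) ↔ (C ⊕ A)) | (D ∨ A) | ¬(D ∨ A) | (A ⊕ ¬(D ∨ A)) | ¬(A ⊕ ¬(D ∨ A)) | (¬(A ⊕ ¬(D ∨ A)) → C) | φ
- | - | - | - | ----------- | ------- | ------------- | ------- | ------------------------- | -------------------------- | --------------------------- | ------- | -------- | -------------- | --------------- | --------------------- | -
1 | 1 | 1 | 1 |      1      |    1    |       1       |    0    |             0             |             1              |              0              |    1    |    0     |       1        |        0        |           1           | 1
1 | 1 | 1 | 0 |      1      |    1    |       1       |    0    |             0             |             1              |              0              |    1    |    0     |       1        |        0        |           1           | 1
1 | 1 | 0 | 1 |      0      |    1    |       1       |    1    |             1             |             0              |              1              |    1    |    0     |       1        |        0        |           1           | 0
1 | 1 | 0 | 0 |      0      |    1    |       1       |    1    |             1             |             0              |              1              |    1    |    0     |       1        |        0        |           1           | 0
1 | 0 | 1 | 1 |      0      |    0    |       1       |    0    |             0             |             1              |              0              |    1    |    0     |       1        |        0        |           1           | 0
1 | 0 | 1 | 0 |      0      |    1    |       1       |    0    |             0             |             1              |              0              |    1    |    0     |       1        |        0        |           1           | 0
1 | 0 | 0 | 1 |      0      |    0    |       0       |    1    |             0             |             1              |              0              |    1    |    0     |       1        |        0        |           1           | 0
1 | 0 | 0 | 0 |      0      |    1    |       1       |    1    |             1             |             0              |              1              |    1    |    0     |       1        |        0        |           1           | 0
0 | 1 | 1 | 1 |      0      |    1    |       1       |    1    |             1             |             0              |              1              |    1    |    0     |       0        |        1        |           1           | 0
0 | 1 | 1 | 0 |      0      |    1    |       1       |    1    |             1             |             0              |              1              |    0    |    1     |       1        |        0        |           1           | 0
0 | 1 | 0 | 1 |      0      |    1    |       1       |    0    |             0             |             1              |              0              |    1    |    0     |       0        |        1        |           0           | 0
0 | 1 | 0 | 0 |      0      |    1    |       1       |    0    |             0             |             1              |              0              |    0    |    1     |       1        |        0        |           1           | 0
0 | 0 | 1 | 1 |      0      |    0    |       1       |    1    |             1             |             0              |              1              |    1    |    0     |       0        |        1        |           1           | 0
0 | 0 | 1 | 0 |      0      |    1    |       1       |    1    |             1             |             0              |              1              |    0    |    1     |       1        |        0        |           1           | 0
0 | 0 | 0 | 1 |      0      |    0    |       0       |    0    |             1             |             0              |              1              |    1    |    0     |       0        |        1        |           0           | 0
0 | 0 | 0 | 0 |      0      |    1    |       1       |    0    |             0             |             1              |              0              |    0    |    1     |       1        |        0        |           1           | 0
The formula is true on 2 of the 16 rows.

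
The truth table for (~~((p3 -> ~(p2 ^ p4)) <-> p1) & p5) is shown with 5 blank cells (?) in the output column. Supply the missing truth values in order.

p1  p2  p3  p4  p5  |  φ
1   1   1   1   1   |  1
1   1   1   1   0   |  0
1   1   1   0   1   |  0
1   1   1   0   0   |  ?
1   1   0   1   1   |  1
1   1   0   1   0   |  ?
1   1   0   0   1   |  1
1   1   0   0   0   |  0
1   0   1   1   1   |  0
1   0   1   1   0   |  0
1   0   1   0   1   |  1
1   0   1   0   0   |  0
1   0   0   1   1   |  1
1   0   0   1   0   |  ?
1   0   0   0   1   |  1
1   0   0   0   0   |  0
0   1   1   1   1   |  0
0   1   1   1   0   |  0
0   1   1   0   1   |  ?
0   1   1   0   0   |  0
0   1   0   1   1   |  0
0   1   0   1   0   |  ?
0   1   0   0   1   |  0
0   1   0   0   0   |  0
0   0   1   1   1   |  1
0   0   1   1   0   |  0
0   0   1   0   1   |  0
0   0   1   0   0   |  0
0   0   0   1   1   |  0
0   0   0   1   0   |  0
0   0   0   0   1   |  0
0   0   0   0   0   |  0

Row p1=1, p2=1, p3=1, p4=0, p5=0: ~~((p3 -> ~(p2 ^ p4)) <-> p1) = 0, so the formula = 0.
Row p1=1, p2=1, p3=0, p4=1, p5=0: ~~((p3 -> ~(p2 ^ p4)) <-> p1) = 1, so the formula = 0.
Row p1=1, p2=0, p3=0, p4=1, p5=0: ~~((p3 -> ~(p2 ^ p4)) <-> p1) = 1, so the formula = 0.
Row p1=0, p2=1, p3=1, p4=0, p5=1: ~~((p3 -> ~(p2 ^ p4)) <-> p1) = 1, so the formula = 1.
Row p1=0, p2=1, p3=0, p4=1, p5=0: ~~((p3 -> ~(p2 ^ p4)) <-> p1) = 0, so the formula = 0.

0, 0, 0, 1, 0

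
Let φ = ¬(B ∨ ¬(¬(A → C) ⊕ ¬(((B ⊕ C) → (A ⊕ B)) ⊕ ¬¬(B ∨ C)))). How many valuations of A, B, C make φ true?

  A   |   B   |   C   | (A → C) | ¬(A → C) | (B ⊕ C) | (A ⊕ B) | ((B ⊕ C) → (A ⊕ B)) | (B ∨ C) | ¬(B ∨ C) | ¬¬(B ∨ C) |   φ  
----- | ----- | ----- | ------- | -------- | ------- | ------- | ------------------- | ------- | -------- | --------- | -----
False | False | False |   True  |  False   |  False  |  False  |         True        |  False  |   True   |   False   | False
False | False |  True |   True  |  False   |   True  |  False  |        False        |   True  |  False   |    True   | False
False |  True | False |   True  |  False   |   True  |   True  |         True        |   True  |  False   |    True   | False
False |  True |  True |   True  |  False   |  False  |   True  |         True        |   True  |  False   |    True   | False
 True | False | False |  False  |   True   |  False  |   True  |         True        |  False  |   True   |   False   |  True
 True | False |  True |   True  |  False   |   True  |   True  |         True        |   True  |  False   |    True   |  True
 True |  True | False |  False  |   True   |   True  |  False  |        False        |   True  |  False   |    True   | False
 True |  True |  True |   True  |  False   |  False  |  False  |         True        |   True  |  False   |    True   | False
The formula is true on 2 of the 8 rows.

2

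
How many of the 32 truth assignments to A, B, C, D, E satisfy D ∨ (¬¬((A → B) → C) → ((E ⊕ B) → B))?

A | B | C | D | E || φ
F | F | F | F | F || T
F | F | F | F | T || T
F | F | F | T | F || T
F | F | F | T | T || T
F | F | T | F | F || T
F | F | T | F | T || F
F | F | T | T | F || T
F | F | T | T | T || T
F | T | F | F | F || T
F | T | F | F | T || T
F | T | F | T | F || T
F | T | F | T | T || T
F | T | T | F | F || T
F | T | T | F | T || T
F | T | T | T | F || T
F | T | T | T | T || T
T | F | F | F | F || T
T | F | F | F | T || F
T | F | F | T | F || T
T | F | F | T | T || T
T | F | T | F | F || T
T | F | T | F | T || F
T | F | T | T | F || T
T | F | T | T | T || T
T | T | F | F | F || T
T | T | F | F | T || T
T | T | F | T | F || T
T | T | F | T | T || T
T | T | T | F | F || T
T | T | T | F | T || T
T | T | T | T | F || T
T | T | T | T | T || T
The formula is true on 29 of the 32 rows.

29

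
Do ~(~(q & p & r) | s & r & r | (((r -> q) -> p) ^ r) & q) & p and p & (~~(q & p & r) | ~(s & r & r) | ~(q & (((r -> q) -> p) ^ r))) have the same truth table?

not equivalent

p | q | r | s | φ | ψ
- | - | - | - | - | -
F | F | F | F | F | F
F | F | F | T | F | F
F | F | T | F | F | F
F | F | T | T | F | F
F | T | F | F | F | F
F | T | F | T | F | F
F | T | T | F | F | F
F | T | T | T | F | F
T | F | F | F | F | T
T | F | F | T | F | T
T | F | T | F | F | T
T | F | T | T | F | T
T | T | F | F | F | T
T | T | F | T | F | T
T | T | T | F | T | T
T | T | T | T | F | T
The columns differ at p=T, q=F, r=F, s=F (φ=F, ψ=T), so they are not equivalent.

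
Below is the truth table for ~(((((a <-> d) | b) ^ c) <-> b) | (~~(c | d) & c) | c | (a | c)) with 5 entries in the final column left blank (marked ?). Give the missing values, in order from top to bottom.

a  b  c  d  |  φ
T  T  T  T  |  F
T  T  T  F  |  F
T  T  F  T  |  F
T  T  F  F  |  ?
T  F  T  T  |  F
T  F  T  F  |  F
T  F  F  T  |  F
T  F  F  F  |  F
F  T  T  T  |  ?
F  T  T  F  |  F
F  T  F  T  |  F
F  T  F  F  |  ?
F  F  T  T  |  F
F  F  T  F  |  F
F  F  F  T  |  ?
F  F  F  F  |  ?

Row a=T, b=T, c=F, d=F: ((((a <-> d) | b) ^ c) <-> b) = T, (~~(c | d) & c) = F, (a | c) = T, (((((a <-> d) | b) ^ c) <-> b) | (~~(c | d) & c) | c | (a | c)) = T, so the formula = F.
Row a=F, b=T, c=T, d=T: ((((a <-> d) | b) ^ c) <-> b) = F, (~~(c | d) & c) = T, (a | c) = T, (((((a <-> d) | b) ^ c) <-> b) | (~~(c | d) & c) | c | (a | c)) = T, so the formula = F.
Row a=F, b=T, c=F, d=F: ((((a <-> d) | b) ^ c) <-> b) = T, (~~(c | d) & c) = F, (a | c) = F, (((((a <-> d) | b) ^ c) <-> b) | (~~(c | d) & c) | c | (a | c)) = T, so the formula = F.
Row a=F, b=F, c=F, d=T: ((((a <-> d) | b) ^ c) <-> b) = T, (~~(c | d) & c) = F, (a | c) = F, (((((a <-> d) | b) ^ c) <-> b) | (~~(c | d) & c) | c | (a | c)) = T, so the formula = F.
Row a=F, b=F, c=F, d=F: ((((a <-> d) | b) ^ c) <-> b) = F, (~~(c | d) & c) = F, (a | c) = F, (((((a <-> d) | b) ^ c) <-> b) | (~~(c | d) & c) | c | (a | c)) = F, so the formula = T.

F, F, F, F, T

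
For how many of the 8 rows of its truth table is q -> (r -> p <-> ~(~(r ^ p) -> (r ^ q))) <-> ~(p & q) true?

p | q | r | φ
- | - | - | -
1 | 1 | 1 | 0
1 | 1 | 0 | 1
1 | 0 | 1 | 1
1 | 0 | 0 | 1
0 | 1 | 1 | 1
0 | 1 | 0 | 0
0 | 0 | 1 | 1
0 | 0 | 0 | 1
The formula is true on 6 of the 8 rows.

6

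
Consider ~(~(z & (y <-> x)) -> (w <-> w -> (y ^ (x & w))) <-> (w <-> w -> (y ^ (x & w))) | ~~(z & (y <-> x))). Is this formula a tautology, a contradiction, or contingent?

contradiction

x | y | z | w | φ
- | - | - | - | -
T | T | T | T | F
T | T | T | F | F
T | T | F | T | F
T | T | F | F | F
T | F | T | T | F
T | F | T | F | F
T | F | F | T | F
T | F | F | F | F
F | T | T | T | F
F | T | T | F | F
F | T | F | T | F
F | T | F | F | F
F | F | T | T | F
F | F | T | F | F
F | F | F | T | F
F | F | F | F | F
Every row is F, so the formula is a contradiction.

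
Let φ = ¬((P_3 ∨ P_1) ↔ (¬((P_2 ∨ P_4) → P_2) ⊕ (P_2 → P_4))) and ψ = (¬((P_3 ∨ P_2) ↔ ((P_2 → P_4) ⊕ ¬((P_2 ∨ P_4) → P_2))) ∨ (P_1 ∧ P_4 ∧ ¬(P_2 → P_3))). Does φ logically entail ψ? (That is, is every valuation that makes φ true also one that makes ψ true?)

P_1  P_2  P_3  P_4  |  φ  ψ
 T    T    T    T   |  F  F
 T    T    T    F   |  T  T
 T    T    F    T   |  F  T
 T    T    F    F   |  T  T
 T    F    T    T   |  T  T
 T    F    T    F   |  F  F
 T    F    F    T   |  T  F
 T    F    F    F   |  F  T
 F    T    T    T   |  F  F
 F    T    T    F   |  T  T
 F    T    F    T   |  T  F
 F    T    F    F   |  F  T
 F    F    T    T   |  T  T
 F    F    T    F   |  F  F
 F    F    F    T   |  F  F
 F    F    F    F   |  T  T
At P_1=T, P_2=F, P_3=F, P_4=T we have φ true but ψ false, so φ does not entail ψ.

no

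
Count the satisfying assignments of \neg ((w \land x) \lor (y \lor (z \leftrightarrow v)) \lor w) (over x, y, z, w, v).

4

x  y  z  w  v  |  φ
T  T  T  T  T  |  F
T  T  T  T  F  |  F
T  T  T  F  T  |  F
T  T  T  F  F  |  F
T  T  F  T  T  |  F
T  T  F  T  F  |  F
T  T  F  F  T  |  F
T  T  F  F  F  |  F
T  F  T  T  T  |  F
T  F  T  T  F  |  F
T  F  T  F  T  |  F
T  F  T  F  F  |  T
T  F  F  T  T  |  F
T  F  F  T  F  |  F
T  F  F  F  T  |  T
T  F  F  F  F  |  F
F  T  T  T  T  |  F
F  T  T  T  F  |  F
F  T  T  F  T  |  F
F  T  T  F  F  |  F
F  T  F  T  T  |  F
F  T  F  T  F  |  F
F  T  F  F  T  |  F
F  T  F  F  F  |  F
F  F  T  T  T  |  F
F  F  T  T  F  |  F
F  F  T  F  T  |  F
F  F  T  F  F  |  T
F  F  F  T  T  |  F
F  F  F  T  F  |  F
F  F  F  F  T  |  T
F  F  F  F  F  |  F
The formula is true on 4 of the 32 rows.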